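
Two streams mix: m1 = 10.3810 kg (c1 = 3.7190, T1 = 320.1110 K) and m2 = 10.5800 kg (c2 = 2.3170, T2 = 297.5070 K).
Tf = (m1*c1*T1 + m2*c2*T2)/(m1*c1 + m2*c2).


num = 19651.5508
den = 63.1208
Tf = 311.3324 K

311.3324 K


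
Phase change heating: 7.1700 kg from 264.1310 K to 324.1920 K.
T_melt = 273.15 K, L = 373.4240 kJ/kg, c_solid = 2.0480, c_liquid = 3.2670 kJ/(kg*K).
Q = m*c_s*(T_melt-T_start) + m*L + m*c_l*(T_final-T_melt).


Q1 (sensible, solid) = 7.1700 * 2.0480 * 9.0190 = 132.4364 kJ
Q2 (latent) = 7.1700 * 373.4240 = 2677.4501 kJ
Q3 (sensible, liquid) = 7.1700 * 3.2670 * 51.0420 = 1195.6277 kJ
Q_total = 4005.5142 kJ

4005.5142 kJ


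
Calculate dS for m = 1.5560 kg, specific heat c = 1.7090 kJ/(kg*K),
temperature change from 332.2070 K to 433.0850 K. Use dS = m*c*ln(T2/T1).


T2/T1 = 1.3037
ln(T2/T1) = 0.2652
dS = 1.5560 * 1.7090 * 0.2652 = 0.7052 kJ/K

0.7052 kJ/K


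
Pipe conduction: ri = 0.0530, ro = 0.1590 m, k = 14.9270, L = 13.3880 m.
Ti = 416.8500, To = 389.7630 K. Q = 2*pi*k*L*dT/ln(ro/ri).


dT = 27.0870 K
ln(ro/ri) = 1.0986
Q = 2*pi*14.9270*13.3880*27.0870 / 1.0986 = 30958.8315 W

30958.8315 W


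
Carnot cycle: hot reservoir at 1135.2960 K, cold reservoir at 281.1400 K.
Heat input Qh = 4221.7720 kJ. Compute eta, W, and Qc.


eta = 1 - 281.1400/1135.2960 = 0.7524
W = 0.7524 * 4221.7720 = 3176.3099 kJ
Qc = 4221.7720 - 3176.3099 = 1045.4621 kJ

eta = 75.2364%, W = 3176.3099 kJ, Qc = 1045.4621 kJ


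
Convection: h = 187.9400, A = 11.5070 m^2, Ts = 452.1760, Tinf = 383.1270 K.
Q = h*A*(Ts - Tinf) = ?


dT = 69.0490 K
Q = 187.9400 * 11.5070 * 69.0490 = 149327.1337 W

149327.1337 W


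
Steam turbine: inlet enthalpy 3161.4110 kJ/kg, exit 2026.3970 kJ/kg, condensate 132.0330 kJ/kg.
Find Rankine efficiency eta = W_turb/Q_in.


W = 1135.0140 kJ/kg
Q_in = 3029.3780 kJ/kg
eta = 0.3747 = 37.4669%

eta = 37.4669%


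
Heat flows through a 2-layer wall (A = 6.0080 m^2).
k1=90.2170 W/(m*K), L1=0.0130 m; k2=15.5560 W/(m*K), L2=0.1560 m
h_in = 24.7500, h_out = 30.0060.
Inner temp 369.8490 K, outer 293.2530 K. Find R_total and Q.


R_conv_in = 1/(24.7500*6.0080) = 0.0067
R_1 = 0.0130/(90.2170*6.0080) = 2.3984e-05
R_2 = 0.1560/(15.5560*6.0080) = 0.0017
R_conv_out = 1/(30.0060*6.0080) = 0.0055
R_total = 0.0140 K/W
Q = 76.5960 / 0.0140 = 5484.7654 W

R_total = 0.0140 K/W, Q = 5484.7654 W


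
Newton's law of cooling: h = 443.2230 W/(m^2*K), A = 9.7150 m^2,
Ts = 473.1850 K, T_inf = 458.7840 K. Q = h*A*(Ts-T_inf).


dT = 14.4010 K
Q = 443.2230 * 9.7150 * 14.4010 = 62009.4307 W

62009.4307 W


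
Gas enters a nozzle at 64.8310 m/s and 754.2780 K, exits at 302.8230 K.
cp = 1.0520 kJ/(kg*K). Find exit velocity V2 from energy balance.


dT = 451.4550 K
2*cp*1000*dT = 949861.3200
V1^2 = 4203.0586
V2 = sqrt(954064.3786) = 976.7622 m/s

976.7622 m/s


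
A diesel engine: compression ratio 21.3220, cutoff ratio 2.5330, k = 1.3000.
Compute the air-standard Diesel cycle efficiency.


r^(k-1) = 2.5041
rc^k = 3.3475
eta = 0.5296 = 52.9587%

52.9587%


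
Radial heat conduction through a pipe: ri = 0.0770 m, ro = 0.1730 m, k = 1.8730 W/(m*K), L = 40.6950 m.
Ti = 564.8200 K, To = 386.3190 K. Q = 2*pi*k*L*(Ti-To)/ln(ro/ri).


dT = 178.5010 K
ln(ro/ri) = 0.8095
Q = 2*pi*1.8730*40.6950*178.5010 / 0.8095 = 105606.3220 W

105606.3220 W


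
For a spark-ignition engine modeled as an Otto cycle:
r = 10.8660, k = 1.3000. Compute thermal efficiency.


r^(k-1) = 2.0456
eta = 1 - 1/2.0456 = 0.5111 = 51.1146%

51.1146%


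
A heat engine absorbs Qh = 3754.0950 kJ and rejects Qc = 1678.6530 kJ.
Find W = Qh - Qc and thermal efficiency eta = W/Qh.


W = 3754.0950 - 1678.6530 = 2075.4420 kJ
eta = 2075.4420 / 3754.0950 = 0.5528 = 55.2847%

W = 2075.4420 kJ, eta = 55.2847%


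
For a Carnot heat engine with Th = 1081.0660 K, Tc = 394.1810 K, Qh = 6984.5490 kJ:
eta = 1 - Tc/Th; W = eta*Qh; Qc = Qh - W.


eta = 1 - 394.1810/1081.0660 = 0.6354
W = 0.6354 * 6984.5490 = 4437.8252 kJ
Qc = 6984.5490 - 4437.8252 = 2546.7238 kJ

eta = 63.5377%, W = 4437.8252 kJ, Qc = 2546.7238 kJ


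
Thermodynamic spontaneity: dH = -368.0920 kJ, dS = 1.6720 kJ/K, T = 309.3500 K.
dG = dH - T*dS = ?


T*dS = 309.3500 * 1.6720 = 517.2332 kJ
dG = -368.0920 - 517.2332 = -885.3252 kJ (spontaneous)

dG = -885.3252 kJ, spontaneous


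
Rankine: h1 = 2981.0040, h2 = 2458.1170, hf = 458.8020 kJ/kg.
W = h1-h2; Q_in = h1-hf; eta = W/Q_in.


W = 522.8870 kJ/kg
Q_in = 2522.2020 kJ/kg
eta = 0.2073 = 20.7314%

eta = 20.7314%


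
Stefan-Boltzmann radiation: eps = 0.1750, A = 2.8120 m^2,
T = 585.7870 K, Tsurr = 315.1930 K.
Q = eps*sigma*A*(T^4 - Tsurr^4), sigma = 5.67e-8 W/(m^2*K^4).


T^4 = 1.1775e+11
Tsurr^4 = 9.8698e+09
Q = 0.1750 * 5.67e-8 * 2.8120 * 1.0788e+11 = 3010.0671 W

3010.0671 W


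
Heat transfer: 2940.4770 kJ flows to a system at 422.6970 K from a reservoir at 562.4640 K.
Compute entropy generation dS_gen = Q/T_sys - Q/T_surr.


dS_sys = 2940.4770/422.6970 = 6.9565 kJ/K
dS_surr = -2940.4770/562.4640 = -5.2278 kJ/K
dS_gen = 6.9565 - 5.2278 = 1.7286 kJ/K (irreversible)

dS_gen = 1.7286 kJ/K, irreversible


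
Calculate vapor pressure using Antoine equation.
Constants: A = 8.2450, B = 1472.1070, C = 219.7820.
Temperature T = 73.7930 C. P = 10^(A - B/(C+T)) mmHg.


C+T = 293.5750
B/(C+T) = 5.0144
log10(P) = 8.2450 - 5.0144 = 3.2306
P = 10^3.2306 = 1700.5312 mmHg

1700.5312 mmHg


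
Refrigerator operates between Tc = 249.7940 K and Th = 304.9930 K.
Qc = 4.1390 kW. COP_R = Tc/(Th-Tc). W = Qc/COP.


COP = 249.7940 / 55.1990 = 4.5253
W = 4.1390 / 4.5253 = 0.9146 kW

COP = 4.5253, W = 0.9146 kW


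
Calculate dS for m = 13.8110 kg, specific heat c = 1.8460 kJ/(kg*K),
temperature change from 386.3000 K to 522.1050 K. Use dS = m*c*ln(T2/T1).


T2/T1 = 1.3516
ln(T2/T1) = 0.3013
dS = 13.8110 * 1.8460 * 0.3013 = 7.6805 kJ/K

7.6805 kJ/K


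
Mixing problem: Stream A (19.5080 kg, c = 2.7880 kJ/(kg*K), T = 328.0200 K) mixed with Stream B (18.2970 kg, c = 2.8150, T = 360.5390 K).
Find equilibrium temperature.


num = 36410.3930
den = 105.8944
Tf = 343.8369 K

343.8369 K


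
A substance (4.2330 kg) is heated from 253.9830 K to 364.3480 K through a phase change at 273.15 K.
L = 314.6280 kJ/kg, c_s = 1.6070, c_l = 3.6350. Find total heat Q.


Q1 (sensible, solid) = 4.2330 * 1.6070 * 19.1670 = 130.3822 kJ
Q2 (latent) = 4.2330 * 314.6280 = 1331.8203 kJ
Q3 (sensible, liquid) = 4.2330 * 3.6350 * 91.1980 = 1403.2595 kJ
Q_total = 2865.4620 kJ

2865.4620 kJ


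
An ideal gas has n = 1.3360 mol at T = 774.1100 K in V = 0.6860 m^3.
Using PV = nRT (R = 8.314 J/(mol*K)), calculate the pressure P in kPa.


P = nRT/V = 1.3360 * 8.314 * 774.1100 / 0.6860
= 8598.4299 / 0.6860 = 12534.1544 Pa = 12.5342 kPa

12.5342 kPa


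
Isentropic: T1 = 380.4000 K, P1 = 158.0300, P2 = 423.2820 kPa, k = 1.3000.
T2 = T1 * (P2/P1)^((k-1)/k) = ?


(k-1)/k = 0.2308
(P2/P1)^exp = 1.2553
T2 = 380.4000 * 1.2553 = 477.5121 K

477.5121 K


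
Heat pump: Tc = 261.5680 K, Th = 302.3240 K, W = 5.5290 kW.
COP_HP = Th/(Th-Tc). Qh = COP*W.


COP = 302.3240 / 40.7560 = 7.4179
Qh = 7.4179 * 5.5290 = 41.0136 kW

COP = 7.4179, Qh = 41.0136 kW


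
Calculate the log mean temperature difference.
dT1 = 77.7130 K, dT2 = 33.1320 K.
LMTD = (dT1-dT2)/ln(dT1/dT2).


dT1/dT2 = 2.3456
ln(dT1/dT2) = 0.8525
LMTD = 44.5810 / 0.8525 = 52.2930 K

52.2930 K


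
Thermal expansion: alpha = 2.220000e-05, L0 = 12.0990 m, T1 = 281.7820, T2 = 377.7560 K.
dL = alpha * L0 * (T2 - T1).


dT = 95.9740 K
dL = 2.220000e-05 * 12.0990 * 95.9740 = 0.025778 m
L_final = 12.124778 m

dL = 0.025778 m


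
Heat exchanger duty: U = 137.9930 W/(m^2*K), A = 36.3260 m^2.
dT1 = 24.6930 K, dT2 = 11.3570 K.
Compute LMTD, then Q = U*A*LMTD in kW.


LMTD = 17.1704 K
Q = 137.9930 * 36.3260 * 17.1704 = 86070.6375 W = 86.0706 kW

86.0706 kW


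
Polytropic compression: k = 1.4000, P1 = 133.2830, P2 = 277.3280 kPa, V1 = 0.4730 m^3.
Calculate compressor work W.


(k-1)/k = 0.2857
(P2/P1)^exp = 1.2329
W = 3.5000 * 133.2830 * 0.4730 * (1.2329 - 1) = 51.3843 kJ

51.3843 kJ


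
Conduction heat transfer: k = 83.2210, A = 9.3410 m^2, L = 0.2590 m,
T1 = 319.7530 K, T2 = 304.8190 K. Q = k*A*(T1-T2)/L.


dT = 14.9340 K
Q = 83.2210 * 9.3410 * 14.9340 / 0.2590 = 44823.1821 W

44823.1821 W


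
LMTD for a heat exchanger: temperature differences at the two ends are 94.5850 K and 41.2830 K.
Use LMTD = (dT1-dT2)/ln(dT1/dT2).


dT1/dT2 = 2.2911
ln(dT1/dT2) = 0.8290
LMTD = 53.3020 / 0.8290 = 64.2930 K

64.2930 K


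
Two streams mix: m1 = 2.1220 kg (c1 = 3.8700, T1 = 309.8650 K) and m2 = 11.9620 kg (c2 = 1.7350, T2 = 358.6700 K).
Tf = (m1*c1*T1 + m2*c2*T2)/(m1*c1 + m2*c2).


num = 9988.5170
den = 28.9662
Tf = 344.8334 K

344.8334 K


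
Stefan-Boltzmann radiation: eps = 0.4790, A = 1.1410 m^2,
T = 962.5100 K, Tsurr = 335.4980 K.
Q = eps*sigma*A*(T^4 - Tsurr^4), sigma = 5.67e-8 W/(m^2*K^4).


T^4 = 8.5826e+11
Tsurr^4 = 1.2670e+10
Q = 0.4790 * 5.67e-8 * 1.1410 * 8.4559e+11 = 26203.9323 W

26203.9323 W


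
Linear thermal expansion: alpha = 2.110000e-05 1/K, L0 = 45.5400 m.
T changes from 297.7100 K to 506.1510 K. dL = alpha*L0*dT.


dT = 208.4410 K
dL = 2.110000e-05 * 45.5400 * 208.4410 = 0.200290 m
L_final = 45.740290 m

dL = 0.200290 m


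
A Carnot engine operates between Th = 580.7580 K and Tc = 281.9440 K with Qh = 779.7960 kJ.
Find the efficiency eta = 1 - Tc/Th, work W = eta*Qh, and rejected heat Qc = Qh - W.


eta = 1 - 281.9440/580.7580 = 0.5145
W = 0.5145 * 779.7960 = 401.2239 kJ
Qc = 779.7960 - 401.2239 = 378.5721 kJ

eta = 51.4524%, W = 401.2239 kJ, Qc = 378.5721 kJ


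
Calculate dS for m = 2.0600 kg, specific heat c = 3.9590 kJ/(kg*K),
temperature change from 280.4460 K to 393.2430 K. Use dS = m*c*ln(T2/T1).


T2/T1 = 1.4022
ln(T2/T1) = 0.3380
dS = 2.0600 * 3.9590 * 0.3380 = 2.7570 kJ/K

2.7570 kJ/K


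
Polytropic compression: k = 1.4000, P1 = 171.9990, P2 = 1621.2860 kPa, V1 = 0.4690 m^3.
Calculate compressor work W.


(k-1)/k = 0.2857
(P2/P1)^exp = 1.8984
W = 3.5000 * 171.9990 * 0.4690 * (1.8984 - 1) = 253.6428 kJ

253.6428 kJ


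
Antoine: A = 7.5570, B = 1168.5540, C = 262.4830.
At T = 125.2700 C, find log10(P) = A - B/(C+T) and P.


C+T = 387.7530
B/(C+T) = 3.0137
log10(P) = 7.5570 - 3.0137 = 4.5433
P = 10^4.5433 = 34941.7297 mmHg

34941.7297 mmHg


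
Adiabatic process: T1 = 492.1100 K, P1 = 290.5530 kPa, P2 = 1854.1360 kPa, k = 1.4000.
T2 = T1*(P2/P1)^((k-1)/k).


(k-1)/k = 0.2857
(P2/P1)^exp = 1.6982
T2 = 492.1100 * 1.6982 = 835.6766 K

835.6766 K


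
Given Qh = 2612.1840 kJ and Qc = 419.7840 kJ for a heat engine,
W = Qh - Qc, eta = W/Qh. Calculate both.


W = 2612.1840 - 419.7840 = 2192.4000 kJ
eta = 2192.4000 / 2612.1840 = 0.8393 = 83.9298%

W = 2192.4000 kJ, eta = 83.9298%


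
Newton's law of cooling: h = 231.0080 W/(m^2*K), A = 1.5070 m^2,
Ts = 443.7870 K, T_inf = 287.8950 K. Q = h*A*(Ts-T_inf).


dT = 155.8920 K
Q = 231.0080 * 1.5070 * 155.8920 = 54270.5348 W

54270.5348 W


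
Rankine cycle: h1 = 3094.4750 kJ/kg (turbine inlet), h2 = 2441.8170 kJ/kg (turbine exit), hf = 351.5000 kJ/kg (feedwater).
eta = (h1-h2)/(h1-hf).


W = 652.6580 kJ/kg
Q_in = 2742.9750 kJ/kg
eta = 0.2379 = 23.7938%

eta = 23.7938%


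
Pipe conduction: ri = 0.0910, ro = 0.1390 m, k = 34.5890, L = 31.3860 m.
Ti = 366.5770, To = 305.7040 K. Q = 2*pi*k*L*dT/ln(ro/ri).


dT = 60.8730 K
ln(ro/ri) = 0.4236
Q = 2*pi*34.5890*31.3860*60.8730 / 0.4236 = 980184.4506 W

980184.4506 W


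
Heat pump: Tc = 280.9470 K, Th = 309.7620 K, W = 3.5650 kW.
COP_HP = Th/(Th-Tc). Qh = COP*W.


COP = 309.7620 / 28.8150 = 10.7500
Qh = 10.7500 * 3.5650 = 38.3238 kW

COP = 10.7500, Qh = 38.3238 kW


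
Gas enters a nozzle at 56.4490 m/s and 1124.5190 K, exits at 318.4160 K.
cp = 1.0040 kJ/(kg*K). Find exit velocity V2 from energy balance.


dT = 806.1030 K
2*cp*1000*dT = 1618654.8240
V1^2 = 3186.4896
V2 = sqrt(1621841.3136) = 1273.5153 m/s

1273.5153 m/s


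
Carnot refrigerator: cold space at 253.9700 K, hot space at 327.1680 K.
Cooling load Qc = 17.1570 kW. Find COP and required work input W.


COP = 253.9700 / 73.1980 = 3.4696
W = 17.1570 / 3.4696 = 4.9449 kW

COP = 3.4696, W = 4.9449 kW


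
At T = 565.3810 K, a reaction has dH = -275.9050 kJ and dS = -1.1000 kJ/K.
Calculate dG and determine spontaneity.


T*dS = 565.3810 * -1.1000 = -621.9191 kJ
dG = -275.9050 + 621.9191 = 346.0141 kJ (non-spontaneous)

dG = 346.0141 kJ, non-spontaneous


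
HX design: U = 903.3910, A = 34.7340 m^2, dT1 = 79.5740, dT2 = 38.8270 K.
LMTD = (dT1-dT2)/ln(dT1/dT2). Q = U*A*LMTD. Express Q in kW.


LMTD = 56.7846 K
Q = 903.3910 * 34.7340 * 56.7846 = 1781808.4004 W = 1781.8084 kW

1781.8084 kW


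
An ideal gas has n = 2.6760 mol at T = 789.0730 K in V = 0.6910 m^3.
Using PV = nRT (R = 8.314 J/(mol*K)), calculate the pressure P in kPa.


P = nRT/V = 2.6760 * 8.314 * 789.0730 / 0.6910
= 17555.5044 / 0.6910 = 25405.9398 Pa = 25.4059 kPa

25.4059 kPa


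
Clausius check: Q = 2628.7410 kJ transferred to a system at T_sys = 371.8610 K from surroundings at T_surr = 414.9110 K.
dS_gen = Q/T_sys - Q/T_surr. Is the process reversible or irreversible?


dS_sys = 2628.7410/371.8610 = 7.0691 kJ/K
dS_surr = -2628.7410/414.9110 = -6.3357 kJ/K
dS_gen = 7.0691 - 6.3357 = 0.7335 kJ/K (irreversible)

dS_gen = 0.7335 kJ/K, irreversible


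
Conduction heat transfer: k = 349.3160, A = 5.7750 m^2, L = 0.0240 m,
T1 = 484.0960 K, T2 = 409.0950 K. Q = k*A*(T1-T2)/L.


dT = 75.0010 K
Q = 349.3160 * 5.7750 * 75.0010 / 0.0240 = 6304146.2417 W

6304146.2417 W


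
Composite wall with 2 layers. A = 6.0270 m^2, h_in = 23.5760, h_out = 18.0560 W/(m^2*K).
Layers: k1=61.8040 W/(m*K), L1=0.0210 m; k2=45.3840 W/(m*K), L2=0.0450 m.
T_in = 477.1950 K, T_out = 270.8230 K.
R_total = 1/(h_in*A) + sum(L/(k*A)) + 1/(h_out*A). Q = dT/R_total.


R_conv_in = 1/(23.5760*6.0270) = 0.0070
R_1 = 0.0210/(61.8040*6.0270) = 5.6377e-05
R_2 = 0.0450/(45.3840*6.0270) = 0.0002
R_conv_out = 1/(18.0560*6.0270) = 0.0092
R_total = 0.0164 K/W
Q = 206.3720 / 0.0164 = 12547.1263 W

R_total = 0.0164 K/W, Q = 12547.1263 W


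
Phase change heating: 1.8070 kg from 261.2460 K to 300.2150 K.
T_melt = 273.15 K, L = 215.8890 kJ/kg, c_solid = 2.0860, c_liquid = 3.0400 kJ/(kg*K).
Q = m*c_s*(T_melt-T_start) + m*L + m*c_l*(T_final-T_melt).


Q1 (sensible, solid) = 1.8070 * 2.0860 * 11.9040 = 44.8710 kJ
Q2 (latent) = 1.8070 * 215.8890 = 390.1114 kJ
Q3 (sensible, liquid) = 1.8070 * 3.0400 * 27.0650 = 148.6756 kJ
Q_total = 583.6580 kJ

583.6580 kJ


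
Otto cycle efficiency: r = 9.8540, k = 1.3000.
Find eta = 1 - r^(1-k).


r^(k-1) = 1.9865
eta = 1 - 1/1.9865 = 0.4966 = 49.6596%

49.6596%


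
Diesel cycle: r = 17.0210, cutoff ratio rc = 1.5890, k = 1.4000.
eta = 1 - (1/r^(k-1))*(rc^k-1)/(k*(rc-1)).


r^(k-1) = 3.1074
rc^k = 1.9124
eta = 0.6439 = 64.3929%

64.3929%


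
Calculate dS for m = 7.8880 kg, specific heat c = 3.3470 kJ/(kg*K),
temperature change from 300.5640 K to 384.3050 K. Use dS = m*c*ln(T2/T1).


T2/T1 = 1.2786
ln(T2/T1) = 0.2458
dS = 7.8880 * 3.3470 * 0.2458 = 6.4888 kJ/K

6.4888 kJ/K


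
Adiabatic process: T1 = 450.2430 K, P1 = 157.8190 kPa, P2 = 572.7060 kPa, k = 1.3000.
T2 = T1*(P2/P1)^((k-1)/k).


(k-1)/k = 0.2308
(P2/P1)^exp = 1.3464
T2 = 450.2430 * 1.3464 = 606.2130 K

606.2130 K


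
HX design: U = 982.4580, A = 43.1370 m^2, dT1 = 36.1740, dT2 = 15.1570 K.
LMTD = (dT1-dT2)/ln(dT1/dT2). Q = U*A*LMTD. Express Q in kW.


LMTD = 24.1609 K
Q = 982.4580 * 43.1370 * 24.1609 = 1023944.0583 W = 1023.9441 kW

1023.9441 kW


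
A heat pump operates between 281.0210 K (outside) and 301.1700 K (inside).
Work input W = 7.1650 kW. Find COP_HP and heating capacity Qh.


COP = 301.1700 / 20.1490 = 14.9471
Qh = 14.9471 * 7.1650 = 107.0963 kW

COP = 14.9471, Qh = 107.0963 kW


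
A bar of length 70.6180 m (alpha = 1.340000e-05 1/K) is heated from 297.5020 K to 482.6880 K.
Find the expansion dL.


dT = 185.1860 K
dL = 1.340000e-05 * 70.6180 * 185.1860 = 0.175238 m
L_final = 70.793238 m

dL = 0.175238 m


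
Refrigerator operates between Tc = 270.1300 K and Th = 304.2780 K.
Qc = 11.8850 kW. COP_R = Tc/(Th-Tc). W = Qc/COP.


COP = 270.1300 / 34.1480 = 7.9106
W = 11.8850 / 7.9106 = 1.5024 kW

COP = 7.9106, W = 1.5024 kW


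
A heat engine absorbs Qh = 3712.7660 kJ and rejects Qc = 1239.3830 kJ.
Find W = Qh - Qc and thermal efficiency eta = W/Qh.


W = 3712.7660 - 1239.3830 = 2473.3830 kJ
eta = 2473.3830 / 3712.7660 = 0.6662 = 66.6183%

W = 2473.3830 kJ, eta = 66.6183%


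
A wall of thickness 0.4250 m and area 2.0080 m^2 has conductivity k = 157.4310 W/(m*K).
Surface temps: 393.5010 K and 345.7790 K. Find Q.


dT = 47.7220 K
Q = 157.4310 * 2.0080 * 47.7220 / 0.4250 = 35496.3476 W

35496.3476 W


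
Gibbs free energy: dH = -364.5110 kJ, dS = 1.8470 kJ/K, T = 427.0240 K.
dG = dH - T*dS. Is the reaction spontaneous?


T*dS = 427.0240 * 1.8470 = 788.7133 kJ
dG = -364.5110 - 788.7133 = -1153.2243 kJ (spontaneous)

dG = -1153.2243 kJ, spontaneous


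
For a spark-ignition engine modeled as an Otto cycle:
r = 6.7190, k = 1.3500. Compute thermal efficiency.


r^(k-1) = 1.9479
eta = 1 - 1/1.9479 = 0.4866 = 48.6615%

48.6615%


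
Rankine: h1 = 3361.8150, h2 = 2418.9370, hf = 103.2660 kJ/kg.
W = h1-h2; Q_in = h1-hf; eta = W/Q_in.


W = 942.8780 kJ/kg
Q_in = 3258.5490 kJ/kg
eta = 0.2894 = 28.9355%

eta = 28.9355%


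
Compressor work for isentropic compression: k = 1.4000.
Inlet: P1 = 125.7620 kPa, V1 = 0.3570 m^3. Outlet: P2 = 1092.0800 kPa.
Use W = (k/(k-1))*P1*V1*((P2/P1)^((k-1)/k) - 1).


(k-1)/k = 0.2857
(P2/P1)^exp = 1.8544
W = 3.5000 * 125.7620 * 0.3570 * (1.8544 - 1) = 134.2588 kJ

134.2588 kJ


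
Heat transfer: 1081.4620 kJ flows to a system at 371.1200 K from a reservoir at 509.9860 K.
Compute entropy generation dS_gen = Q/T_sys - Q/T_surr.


dS_sys = 1081.4620/371.1200 = 2.9140 kJ/K
dS_surr = -1081.4620/509.9860 = -2.1206 kJ/K
dS_gen = 2.9140 - 2.1206 = 0.7935 kJ/K (irreversible)

dS_gen = 0.7935 kJ/K, irreversible


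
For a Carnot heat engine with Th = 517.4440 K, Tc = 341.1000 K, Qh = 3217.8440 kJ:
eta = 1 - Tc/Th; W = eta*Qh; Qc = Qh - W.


eta = 1 - 341.1000/517.4440 = 0.3408
W = 0.3408 * 3217.8440 = 1096.6355 kJ
Qc = 3217.8440 - 1096.6355 = 2121.2085 kJ

eta = 34.0798%, W = 1096.6355 kJ, Qc = 2121.2085 kJ


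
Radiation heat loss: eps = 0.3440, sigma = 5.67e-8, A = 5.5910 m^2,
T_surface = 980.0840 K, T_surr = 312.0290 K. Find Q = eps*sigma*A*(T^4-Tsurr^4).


T^4 = 9.2268e+11
Tsurr^4 = 9.4794e+09
Q = 0.3440 * 5.67e-8 * 5.5910 * 9.1321e+11 = 99586.2329 W

99586.2329 W


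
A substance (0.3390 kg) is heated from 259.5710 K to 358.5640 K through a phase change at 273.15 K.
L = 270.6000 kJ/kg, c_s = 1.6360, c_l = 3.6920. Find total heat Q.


Q1 (sensible, solid) = 0.3390 * 1.6360 * 13.5790 = 7.5310 kJ
Q2 (latent) = 0.3390 * 270.6000 = 91.7334 kJ
Q3 (sensible, liquid) = 0.3390 * 3.6920 * 85.4140 = 106.9031 kJ
Q_total = 206.1675 kJ

206.1675 kJ


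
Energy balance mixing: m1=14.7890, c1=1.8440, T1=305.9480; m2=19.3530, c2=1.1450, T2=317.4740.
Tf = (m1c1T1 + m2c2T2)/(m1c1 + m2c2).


num = 15378.4473
den = 49.4301
Tf = 311.1150 K

311.1150 K


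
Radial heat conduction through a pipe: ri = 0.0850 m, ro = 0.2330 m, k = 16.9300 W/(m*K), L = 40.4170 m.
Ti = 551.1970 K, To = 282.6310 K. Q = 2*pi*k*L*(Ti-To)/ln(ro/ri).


dT = 268.5660 K
ln(ro/ri) = 1.0084
Q = 2*pi*16.9300*40.4170*268.5660 / 1.0084 = 1145050.4154 W

1145050.4154 W


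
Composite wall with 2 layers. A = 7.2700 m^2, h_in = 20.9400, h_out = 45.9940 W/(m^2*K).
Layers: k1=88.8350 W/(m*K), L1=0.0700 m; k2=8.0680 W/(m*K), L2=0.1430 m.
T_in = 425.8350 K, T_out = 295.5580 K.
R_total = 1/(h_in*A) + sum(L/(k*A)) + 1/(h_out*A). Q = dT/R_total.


R_conv_in = 1/(20.9400*7.2700) = 0.0066
R_1 = 0.0700/(88.8350*7.2700) = 0.0001
R_2 = 0.1430/(8.0680*7.2700) = 0.0024
R_conv_out = 1/(45.9940*7.2700) = 0.0030
R_total = 0.0121 K/W
Q = 130.2770 / 0.0121 = 10761.4608 W

R_total = 0.0121 K/W, Q = 10761.4608 W


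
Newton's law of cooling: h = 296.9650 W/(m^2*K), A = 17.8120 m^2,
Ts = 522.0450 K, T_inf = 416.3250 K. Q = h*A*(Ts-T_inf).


dT = 105.7200 K
Q = 296.9650 * 17.8120 * 105.7200 = 559210.2301 W

559210.2301 W


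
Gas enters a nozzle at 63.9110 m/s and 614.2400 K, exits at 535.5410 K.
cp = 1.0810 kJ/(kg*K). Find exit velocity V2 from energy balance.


dT = 78.6990 K
2*cp*1000*dT = 170147.2380
V1^2 = 4084.6159
V2 = sqrt(174231.8539) = 417.4109 m/s

417.4109 m/s


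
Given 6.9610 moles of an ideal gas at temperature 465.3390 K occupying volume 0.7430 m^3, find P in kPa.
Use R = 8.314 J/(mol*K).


P = nRT/V = 6.9610 * 8.314 * 465.3390 / 0.7430
= 26930.9148 / 0.7430 = 36246.1841 Pa = 36.2462 kPa

36.2462 kPa


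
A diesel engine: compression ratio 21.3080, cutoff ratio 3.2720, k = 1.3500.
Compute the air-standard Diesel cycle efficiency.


r^(k-1) = 2.9174
rc^k = 4.9545
eta = 0.5581 = 55.8066%

55.8066%


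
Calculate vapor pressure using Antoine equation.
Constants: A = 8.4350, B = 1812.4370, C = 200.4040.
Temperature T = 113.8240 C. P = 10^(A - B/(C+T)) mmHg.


C+T = 314.2280
B/(C+T) = 5.7679
log10(P) = 8.4350 - 5.7679 = 2.6671
P = 10^2.6671 = 464.6178 mmHg

464.6178 mmHg


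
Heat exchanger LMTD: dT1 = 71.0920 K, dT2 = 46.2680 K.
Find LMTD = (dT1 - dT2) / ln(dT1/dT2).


dT1/dT2 = 1.5365
ln(dT1/dT2) = 0.4295
LMTD = 24.8240 / 0.4295 = 57.7942 K

57.7942 K


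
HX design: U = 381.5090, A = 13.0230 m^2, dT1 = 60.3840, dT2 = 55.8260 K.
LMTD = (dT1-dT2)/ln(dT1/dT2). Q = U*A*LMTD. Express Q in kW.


LMTD = 58.0752 K
Q = 381.5090 * 13.0230 * 58.0752 = 288540.3025 W = 288.5403 kW

288.5403 kW


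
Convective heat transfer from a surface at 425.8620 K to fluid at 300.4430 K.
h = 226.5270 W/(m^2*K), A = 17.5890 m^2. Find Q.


dT = 125.4190 K
Q = 226.5270 * 17.5890 * 125.4190 = 499717.3820 W

499717.3820 W


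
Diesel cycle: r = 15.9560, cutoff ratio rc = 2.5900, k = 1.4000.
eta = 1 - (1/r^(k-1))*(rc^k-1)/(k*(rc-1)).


r^(k-1) = 3.0281
rc^k = 3.7898
eta = 0.5861 = 58.6112%

58.6112%


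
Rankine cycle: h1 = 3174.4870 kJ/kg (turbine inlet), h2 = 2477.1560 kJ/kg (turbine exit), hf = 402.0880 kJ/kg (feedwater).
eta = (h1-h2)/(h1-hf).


W = 697.3310 kJ/kg
Q_in = 2772.3990 kJ/kg
eta = 0.2515 = 25.1526%

eta = 25.1526%


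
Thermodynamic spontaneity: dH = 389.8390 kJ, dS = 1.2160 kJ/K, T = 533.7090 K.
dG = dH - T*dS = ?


T*dS = 533.7090 * 1.2160 = 648.9901 kJ
dG = 389.8390 - 648.9901 = -259.1511 kJ (spontaneous)

dG = -259.1511 kJ, spontaneous


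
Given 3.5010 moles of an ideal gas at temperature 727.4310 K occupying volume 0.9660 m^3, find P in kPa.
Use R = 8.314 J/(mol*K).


P = nRT/V = 3.5010 * 8.314 * 727.4310 / 0.9660
= 21173.5625 / 0.9660 = 21918.8018 Pa = 21.9188 kPa

21.9188 kPa


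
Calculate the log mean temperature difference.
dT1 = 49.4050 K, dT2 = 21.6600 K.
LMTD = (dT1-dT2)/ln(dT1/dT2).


dT1/dT2 = 2.2809
ln(dT1/dT2) = 0.8246
LMTD = 27.7450 / 0.8246 = 33.6473 K

33.6473 K


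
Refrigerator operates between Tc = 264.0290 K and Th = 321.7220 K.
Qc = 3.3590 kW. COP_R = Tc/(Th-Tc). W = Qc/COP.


COP = 264.0290 / 57.6930 = 4.5764
W = 3.3590 / 4.5764 = 0.7340 kW

COP = 4.5764, W = 0.7340 kW


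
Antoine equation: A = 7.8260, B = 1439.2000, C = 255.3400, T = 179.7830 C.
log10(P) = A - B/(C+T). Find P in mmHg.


C+T = 435.1230
B/(C+T) = 3.3076
log10(P) = 7.8260 - 3.3076 = 4.5184
P = 10^4.5184 = 32993.5842 mmHg

32993.5842 mmHg


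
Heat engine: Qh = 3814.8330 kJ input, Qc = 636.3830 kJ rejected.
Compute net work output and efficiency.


W = 3814.8330 - 636.3830 = 3178.4500 kJ
eta = 3178.4500 / 3814.8330 = 0.8332 = 83.3182%

W = 3178.4500 kJ, eta = 83.3182%


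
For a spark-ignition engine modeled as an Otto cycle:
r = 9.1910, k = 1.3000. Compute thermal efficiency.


r^(k-1) = 1.9454
eta = 1 - 1/1.9454 = 0.4860 = 48.5967%

48.5967%


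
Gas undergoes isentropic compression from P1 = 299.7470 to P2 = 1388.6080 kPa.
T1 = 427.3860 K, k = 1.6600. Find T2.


(k-1)/k = 0.3976
(P2/P1)^exp = 1.8396
T2 = 427.3860 * 1.8396 = 786.2231 K

786.2231 K


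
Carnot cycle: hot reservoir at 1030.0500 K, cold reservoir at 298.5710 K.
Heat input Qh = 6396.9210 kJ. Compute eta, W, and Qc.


eta = 1 - 298.5710/1030.0500 = 0.7101
W = 0.7101 * 6396.9210 = 4542.7051 kJ
Qc = 6396.9210 - 4542.7051 = 1854.2159 kJ

eta = 71.0139%, W = 4542.7051 kJ, Qc = 1854.2159 kJ


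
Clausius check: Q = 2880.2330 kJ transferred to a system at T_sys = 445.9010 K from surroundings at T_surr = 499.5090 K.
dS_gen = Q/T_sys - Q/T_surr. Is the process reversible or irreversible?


dS_sys = 2880.2330/445.9010 = 6.4594 kJ/K
dS_surr = -2880.2330/499.5090 = -5.7661 kJ/K
dS_gen = 6.4594 - 5.7661 = 0.6932 kJ/K (irreversible)

dS_gen = 0.6932 kJ/K, irreversible


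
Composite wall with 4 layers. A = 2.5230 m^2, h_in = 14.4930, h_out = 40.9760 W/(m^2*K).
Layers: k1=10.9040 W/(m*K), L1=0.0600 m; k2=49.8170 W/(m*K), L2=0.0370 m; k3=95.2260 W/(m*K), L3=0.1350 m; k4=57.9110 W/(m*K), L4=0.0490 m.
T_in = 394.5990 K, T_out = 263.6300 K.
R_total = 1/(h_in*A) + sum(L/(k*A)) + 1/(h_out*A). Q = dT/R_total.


R_conv_in = 1/(14.4930*2.5230) = 0.0273
R_1 = 0.0600/(10.9040*2.5230) = 0.0022
R_2 = 0.0370/(49.8170*2.5230) = 0.0003
R_3 = 0.1350/(95.2260*2.5230) = 0.0006
R_4 = 0.0490/(57.9110*2.5230) = 0.0003
R_conv_out = 1/(40.9760*2.5230) = 0.0097
R_total = 0.0404 K/W
Q = 130.9690 / 0.0404 = 3242.3398 W

R_total = 0.0404 K/W, Q = 3242.3398 W


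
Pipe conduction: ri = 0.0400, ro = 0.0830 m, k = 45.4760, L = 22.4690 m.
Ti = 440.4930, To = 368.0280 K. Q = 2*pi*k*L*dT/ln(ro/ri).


dT = 72.4650 K
ln(ro/ri) = 0.7300
Q = 2*pi*45.4760*22.4690*72.4650 / 0.7300 = 637344.7578 W

637344.7578 W


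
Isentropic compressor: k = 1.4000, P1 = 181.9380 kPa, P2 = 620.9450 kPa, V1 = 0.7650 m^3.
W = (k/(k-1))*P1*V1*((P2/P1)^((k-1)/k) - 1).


(k-1)/k = 0.2857
(P2/P1)^exp = 1.4201
W = 3.5000 * 181.9380 * 0.7650 * (1.4201 - 1) = 204.6532 kJ

204.6532 kJ


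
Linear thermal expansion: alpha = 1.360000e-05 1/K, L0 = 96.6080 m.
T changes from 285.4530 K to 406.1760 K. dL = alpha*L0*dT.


dT = 120.7230 K
dL = 1.360000e-05 * 96.6080 * 120.7230 = 0.158614 m
L_final = 96.766614 m

dL = 0.158614 m


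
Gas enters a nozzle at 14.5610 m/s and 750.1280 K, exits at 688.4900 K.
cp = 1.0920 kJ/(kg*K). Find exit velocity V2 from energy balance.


dT = 61.6380 K
2*cp*1000*dT = 134617.3920
V1^2 = 212.0227
V2 = sqrt(134829.4147) = 367.1913 m/s

367.1913 m/s


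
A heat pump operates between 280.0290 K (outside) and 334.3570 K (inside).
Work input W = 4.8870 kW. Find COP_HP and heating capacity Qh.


COP = 334.3570 / 54.3280 = 6.1544
Qh = 6.1544 * 4.8870 = 30.0766 kW

COP = 6.1544, Qh = 30.0766 kW


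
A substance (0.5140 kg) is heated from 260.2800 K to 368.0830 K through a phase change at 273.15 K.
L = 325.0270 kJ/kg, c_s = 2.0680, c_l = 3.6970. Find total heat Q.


Q1 (sensible, solid) = 0.5140 * 2.0680 * 12.8700 = 13.6802 kJ
Q2 (latent) = 0.5140 * 325.0270 = 167.0639 kJ
Q3 (sensible, liquid) = 0.5140 * 3.6970 * 94.9330 = 180.3972 kJ
Q_total = 361.1413 kJ

361.1413 kJ


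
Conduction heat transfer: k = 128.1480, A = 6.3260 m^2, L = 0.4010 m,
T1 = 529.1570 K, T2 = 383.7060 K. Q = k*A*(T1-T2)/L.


dT = 145.4510 K
Q = 128.1480 * 6.3260 * 145.4510 / 0.4010 = 294044.7021 W

294044.7021 W


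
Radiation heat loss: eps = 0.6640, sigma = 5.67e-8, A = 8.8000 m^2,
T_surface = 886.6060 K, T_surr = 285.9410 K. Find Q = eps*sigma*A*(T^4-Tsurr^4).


T^4 = 6.1791e+11
Tsurr^4 = 6.6851e+09
Q = 0.6640 * 5.67e-8 * 8.8000 * 6.1122e+11 = 202503.3839 W

202503.3839 W


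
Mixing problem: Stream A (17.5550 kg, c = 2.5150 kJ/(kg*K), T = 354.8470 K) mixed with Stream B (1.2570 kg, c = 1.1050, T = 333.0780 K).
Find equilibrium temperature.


num = 16129.4281
den = 45.5398
Tf = 354.1830 K

354.1830 K


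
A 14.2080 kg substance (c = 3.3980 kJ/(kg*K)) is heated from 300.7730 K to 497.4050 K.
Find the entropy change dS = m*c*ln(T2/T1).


T2/T1 = 1.6538
ln(T2/T1) = 0.5030
dS = 14.2080 * 3.3980 * 0.5030 = 24.2866 kJ/K

24.2866 kJ/K


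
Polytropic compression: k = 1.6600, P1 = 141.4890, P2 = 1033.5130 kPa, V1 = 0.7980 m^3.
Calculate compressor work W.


(k-1)/k = 0.3976
(P2/P1)^exp = 2.2047
W = 2.5152 * 141.4890 * 0.7980 * (2.2047 - 1) = 342.1221 kJ

342.1221 kJ


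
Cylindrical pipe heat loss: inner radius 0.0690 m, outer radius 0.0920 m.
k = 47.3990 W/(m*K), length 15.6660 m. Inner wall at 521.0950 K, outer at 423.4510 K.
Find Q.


dT = 97.6440 K
ln(ro/ri) = 0.2877
Q = 2*pi*47.3990*15.6660*97.6440 / 0.2877 = 1583579.7265 W

1583579.7265 W


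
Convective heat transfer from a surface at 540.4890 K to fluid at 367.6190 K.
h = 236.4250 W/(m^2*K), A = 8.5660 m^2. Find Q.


dT = 172.8700 K
Q = 236.4250 * 8.5660 * 172.8700 = 350099.1850 W

350099.1850 W


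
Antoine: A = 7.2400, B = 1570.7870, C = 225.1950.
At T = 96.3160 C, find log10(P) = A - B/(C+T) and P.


C+T = 321.5110
B/(C+T) = 4.8856
log10(P) = 7.2400 - 4.8856 = 2.3544
P = 10^2.3544 = 226.1309 mmHg

226.1309 mmHg


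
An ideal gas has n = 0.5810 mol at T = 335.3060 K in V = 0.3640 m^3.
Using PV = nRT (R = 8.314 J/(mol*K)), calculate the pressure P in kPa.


P = nRT/V = 0.5810 * 8.314 * 335.3060 / 0.3640
= 1619.6735 / 0.3640 = 4449.6525 Pa = 4.4497 kPa

4.4497 kPa


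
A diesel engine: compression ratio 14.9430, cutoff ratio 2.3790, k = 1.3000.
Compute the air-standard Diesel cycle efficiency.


r^(k-1) = 2.2508
rc^k = 3.0854
eta = 0.4832 = 48.3165%

48.3165%


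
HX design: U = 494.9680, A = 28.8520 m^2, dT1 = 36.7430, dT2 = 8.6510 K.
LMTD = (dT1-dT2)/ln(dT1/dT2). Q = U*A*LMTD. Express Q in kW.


LMTD = 19.4237 K
Q = 494.9680 * 28.8520 * 19.4237 = 277386.6043 W = 277.3866 kW

277.3866 kW


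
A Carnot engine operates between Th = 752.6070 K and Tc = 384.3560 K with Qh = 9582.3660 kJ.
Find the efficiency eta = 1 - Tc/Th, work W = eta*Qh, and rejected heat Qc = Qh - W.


eta = 1 - 384.3560/752.6070 = 0.4893
W = 0.4893 * 9582.3660 = 4688.6567 kJ
Qc = 9582.3660 - 4688.6567 = 4893.7093 kJ

eta = 48.9301%, W = 4688.6567 kJ, Qc = 4893.7093 kJ


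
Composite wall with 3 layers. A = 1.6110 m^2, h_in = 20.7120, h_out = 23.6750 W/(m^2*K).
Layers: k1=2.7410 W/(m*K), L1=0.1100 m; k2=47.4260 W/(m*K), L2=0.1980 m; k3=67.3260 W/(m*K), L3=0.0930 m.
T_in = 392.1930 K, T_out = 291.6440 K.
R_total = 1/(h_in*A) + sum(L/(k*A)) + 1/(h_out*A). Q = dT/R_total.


R_conv_in = 1/(20.7120*1.6110) = 0.0300
R_1 = 0.1100/(2.7410*1.6110) = 0.0249
R_2 = 0.1980/(47.4260*1.6110) = 0.0026
R_3 = 0.0930/(67.3260*1.6110) = 0.0009
R_conv_out = 1/(23.6750*1.6110) = 0.0262
R_total = 0.0845 K/W
Q = 100.5490 / 0.0845 = 1189.2481 W

R_total = 0.0845 K/W, Q = 1189.2481 W


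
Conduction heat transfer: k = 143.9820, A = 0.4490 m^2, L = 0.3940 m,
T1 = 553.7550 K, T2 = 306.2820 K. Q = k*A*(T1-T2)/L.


dT = 247.4730 K
Q = 143.9820 * 0.4490 * 247.4730 / 0.3940 = 40605.6198 W

40605.6198 W


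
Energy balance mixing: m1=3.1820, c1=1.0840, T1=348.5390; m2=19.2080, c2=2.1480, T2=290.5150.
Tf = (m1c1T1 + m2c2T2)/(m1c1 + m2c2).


num = 13188.5070
den = 44.7081
Tf = 294.9916 K

294.9916 K


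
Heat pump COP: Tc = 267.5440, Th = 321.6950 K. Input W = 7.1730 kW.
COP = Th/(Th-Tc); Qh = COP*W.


COP = 321.6950 / 54.1510 = 5.9407
Qh = 5.9407 * 7.1730 = 42.6127 kW

COP = 5.9407, Qh = 42.6127 kW


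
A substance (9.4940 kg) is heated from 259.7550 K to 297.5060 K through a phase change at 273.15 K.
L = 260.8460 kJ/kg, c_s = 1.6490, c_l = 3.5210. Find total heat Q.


Q1 (sensible, solid) = 9.4940 * 1.6490 * 13.3950 = 209.7068 kJ
Q2 (latent) = 9.4940 * 260.8460 = 2476.4719 kJ
Q3 (sensible, liquid) = 9.4940 * 3.5210 * 24.3560 = 814.1815 kJ
Q_total = 3500.3602 kJ

3500.3602 kJ


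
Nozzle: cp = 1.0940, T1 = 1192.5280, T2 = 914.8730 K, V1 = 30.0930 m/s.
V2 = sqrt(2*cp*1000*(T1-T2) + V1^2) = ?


dT = 277.6550 K
2*cp*1000*dT = 607509.1400
V1^2 = 905.5886
V2 = sqrt(608414.7286) = 780.0094 m/s

780.0094 m/s


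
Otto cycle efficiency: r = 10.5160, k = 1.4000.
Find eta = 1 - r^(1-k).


r^(k-1) = 2.5630
eta = 1 - 1/2.5630 = 0.6098 = 60.9825%

60.9825%


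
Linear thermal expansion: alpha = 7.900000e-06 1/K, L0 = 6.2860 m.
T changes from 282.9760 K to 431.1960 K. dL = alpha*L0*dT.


dT = 148.2200 K
dL = 7.900000e-06 * 6.2860 * 148.2200 = 0.007361 m
L_final = 6.293361 m

dL = 0.007361 m


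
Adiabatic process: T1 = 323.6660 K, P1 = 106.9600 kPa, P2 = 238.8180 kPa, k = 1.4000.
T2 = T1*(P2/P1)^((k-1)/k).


(k-1)/k = 0.2857
(P2/P1)^exp = 1.2580
T2 = 323.6660 * 1.2580 = 407.1620 K

407.1620 K


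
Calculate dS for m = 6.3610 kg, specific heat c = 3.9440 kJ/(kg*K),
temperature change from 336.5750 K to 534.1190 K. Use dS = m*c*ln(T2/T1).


T2/T1 = 1.5869
ln(T2/T1) = 0.4618
dS = 6.3610 * 3.9440 * 0.4618 = 11.5855 kJ/K

11.5855 kJ/K


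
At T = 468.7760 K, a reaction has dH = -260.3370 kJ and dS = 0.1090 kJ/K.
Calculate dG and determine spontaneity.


T*dS = 468.7760 * 0.1090 = 51.0966 kJ
dG = -260.3370 - 51.0966 = -311.4336 kJ (spontaneous)

dG = -311.4336 kJ, spontaneous


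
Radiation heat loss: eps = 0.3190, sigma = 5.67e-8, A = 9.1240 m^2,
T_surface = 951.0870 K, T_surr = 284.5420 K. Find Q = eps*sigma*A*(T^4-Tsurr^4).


T^4 = 8.1824e+11
Tsurr^4 = 6.5552e+09
Q = 0.3190 * 5.67e-8 * 9.1240 * 8.1169e+11 = 133951.2323 W

133951.2323 W


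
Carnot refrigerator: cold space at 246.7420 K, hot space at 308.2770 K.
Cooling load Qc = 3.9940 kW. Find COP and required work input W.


COP = 246.7420 / 61.5350 = 4.0098
W = 3.9940 / 4.0098 = 0.9961 kW

COP = 4.0098, W = 0.9961 kW


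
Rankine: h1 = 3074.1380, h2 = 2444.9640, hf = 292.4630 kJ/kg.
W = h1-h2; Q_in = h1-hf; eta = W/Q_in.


W = 629.1740 kJ/kg
Q_in = 2781.6750 kJ/kg
eta = 0.2262 = 22.6185%

eta = 22.6185%


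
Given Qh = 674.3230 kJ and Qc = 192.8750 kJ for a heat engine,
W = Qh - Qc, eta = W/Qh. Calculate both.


W = 674.3230 - 192.8750 = 481.4480 kJ
eta = 481.4480 / 674.3230 = 0.7140 = 71.3972%

W = 481.4480 kJ, eta = 71.3972%


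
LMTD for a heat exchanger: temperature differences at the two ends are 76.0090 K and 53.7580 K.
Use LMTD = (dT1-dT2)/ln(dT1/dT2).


dT1/dT2 = 1.4139
ln(dT1/dT2) = 0.3464
LMTD = 22.2510 / 0.3464 = 64.2425 K

64.2425 K


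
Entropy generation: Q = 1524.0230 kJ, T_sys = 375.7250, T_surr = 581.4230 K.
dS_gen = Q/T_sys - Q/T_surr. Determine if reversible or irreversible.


dS_sys = 1524.0230/375.7250 = 4.0562 kJ/K
dS_surr = -1524.0230/581.4230 = -2.6212 kJ/K
dS_gen = 4.0562 - 2.6212 = 1.4350 kJ/K (irreversible)

dS_gen = 1.4350 kJ/K, irreversible


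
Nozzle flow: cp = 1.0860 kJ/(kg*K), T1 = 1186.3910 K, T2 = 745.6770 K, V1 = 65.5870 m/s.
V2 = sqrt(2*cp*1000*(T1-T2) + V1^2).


dT = 440.7140 K
2*cp*1000*dT = 957230.8080
V1^2 = 4301.6546
V2 = sqrt(961532.4626) = 980.5776 m/s

980.5776 m/s


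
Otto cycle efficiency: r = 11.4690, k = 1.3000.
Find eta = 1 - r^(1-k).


r^(k-1) = 2.0790
eta = 1 - 1/2.0790 = 0.5190 = 51.9003%

51.9003%


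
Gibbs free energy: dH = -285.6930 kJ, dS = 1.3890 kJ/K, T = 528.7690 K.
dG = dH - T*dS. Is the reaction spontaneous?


T*dS = 528.7690 * 1.3890 = 734.4601 kJ
dG = -285.6930 - 734.4601 = -1020.1531 kJ (spontaneous)

dG = -1020.1531 kJ, spontaneous


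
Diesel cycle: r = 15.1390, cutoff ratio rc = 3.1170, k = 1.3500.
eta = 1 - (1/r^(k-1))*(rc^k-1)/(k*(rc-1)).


r^(k-1) = 2.5884
rc^k = 4.6403
eta = 0.5079 = 50.7907%

50.7907%


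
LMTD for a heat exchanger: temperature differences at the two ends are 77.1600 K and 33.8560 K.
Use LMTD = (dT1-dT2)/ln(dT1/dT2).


dT1/dT2 = 2.2791
ln(dT1/dT2) = 0.8238
LMTD = 43.3040 / 0.8238 = 52.5684 K

52.5684 K


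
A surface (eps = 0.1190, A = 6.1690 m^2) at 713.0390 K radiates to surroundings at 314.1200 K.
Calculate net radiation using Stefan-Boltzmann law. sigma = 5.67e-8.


T^4 = 2.5850e+11
Tsurr^4 = 9.7360e+09
Q = 0.1190 * 5.67e-8 * 6.1690 * 2.4876e+11 = 10354.3908 W

10354.3908 W


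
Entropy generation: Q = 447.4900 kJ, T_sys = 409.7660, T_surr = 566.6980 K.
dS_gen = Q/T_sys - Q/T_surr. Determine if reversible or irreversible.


dS_sys = 447.4900/409.7660 = 1.0921 kJ/K
dS_surr = -447.4900/566.6980 = -0.7896 kJ/K
dS_gen = 1.0921 - 0.7896 = 0.3024 kJ/K (irreversible)

dS_gen = 0.3024 kJ/K, irreversible


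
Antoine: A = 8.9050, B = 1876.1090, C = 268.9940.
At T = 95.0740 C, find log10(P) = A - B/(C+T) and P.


C+T = 364.0680
B/(C+T) = 5.1532
log10(P) = 8.9050 - 5.1532 = 3.7518
P = 10^3.7518 = 5646.9908 mmHg

5646.9908 mmHg


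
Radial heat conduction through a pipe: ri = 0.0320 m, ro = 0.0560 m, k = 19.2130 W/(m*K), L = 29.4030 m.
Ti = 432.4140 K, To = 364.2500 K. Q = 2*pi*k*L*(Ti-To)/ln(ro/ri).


dT = 68.1640 K
ln(ro/ri) = 0.5596
Q = 2*pi*19.2130*29.4030*68.1640 / 0.5596 = 432346.3575 W

432346.3575 W


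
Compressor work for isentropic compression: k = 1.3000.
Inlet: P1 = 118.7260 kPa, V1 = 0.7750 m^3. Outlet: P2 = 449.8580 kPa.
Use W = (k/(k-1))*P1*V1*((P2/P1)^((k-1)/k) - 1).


(k-1)/k = 0.2308
(P2/P1)^exp = 1.3599
W = 4.3333 * 118.7260 * 0.7750 * (1.3599 - 1) = 143.4997 kJ

143.4997 kJ


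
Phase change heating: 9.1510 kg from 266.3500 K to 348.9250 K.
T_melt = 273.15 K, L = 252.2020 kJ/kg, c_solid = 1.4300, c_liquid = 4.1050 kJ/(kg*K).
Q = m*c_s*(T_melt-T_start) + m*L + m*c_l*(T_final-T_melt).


Q1 (sensible, solid) = 9.1510 * 1.4300 * 6.8000 = 88.9843 kJ
Q2 (latent) = 9.1510 * 252.2020 = 2307.9005 kJ
Q3 (sensible, liquid) = 9.1510 * 4.1050 * 75.7750 = 2846.4769 kJ
Q_total = 5243.3617 kJ

5243.3617 kJ


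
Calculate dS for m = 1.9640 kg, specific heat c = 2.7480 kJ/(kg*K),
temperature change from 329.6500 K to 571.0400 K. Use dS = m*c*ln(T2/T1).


T2/T1 = 1.7323
ln(T2/T1) = 0.5494
dS = 1.9640 * 2.7480 * 0.5494 = 2.9653 kJ/K

2.9653 kJ/K


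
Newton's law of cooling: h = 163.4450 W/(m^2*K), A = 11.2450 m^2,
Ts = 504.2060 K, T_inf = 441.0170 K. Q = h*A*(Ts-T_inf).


dT = 63.1890 K
Q = 163.4450 * 11.2450 * 63.1890 = 116137.5291 W

116137.5291 W


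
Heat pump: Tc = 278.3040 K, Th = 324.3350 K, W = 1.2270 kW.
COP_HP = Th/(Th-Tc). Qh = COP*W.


COP = 324.3350 / 46.0310 = 7.0460
Qh = 7.0460 * 1.2270 = 8.6455 kW

COP = 7.0460, Qh = 8.6455 kW


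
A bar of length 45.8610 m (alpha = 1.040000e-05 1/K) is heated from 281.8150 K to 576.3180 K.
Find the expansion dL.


dT = 294.5030 K
dL = 1.040000e-05 * 45.8610 * 294.5030 = 0.140465 m
L_final = 46.001465 m

dL = 0.140465 m


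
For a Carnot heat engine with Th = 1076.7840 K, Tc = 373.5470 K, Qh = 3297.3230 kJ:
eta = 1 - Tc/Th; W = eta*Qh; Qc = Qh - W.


eta = 1 - 373.5470/1076.7840 = 0.6531
W = 0.6531 * 3297.3230 = 2153.4491 kJ
Qc = 3297.3230 - 2153.4491 = 1143.8739 kJ

eta = 65.3090%, W = 2153.4491 kJ, Qc = 1143.8739 kJ


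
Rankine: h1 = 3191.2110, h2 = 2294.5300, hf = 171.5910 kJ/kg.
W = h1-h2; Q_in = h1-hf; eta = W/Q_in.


W = 896.6810 kJ/kg
Q_in = 3019.6200 kJ/kg
eta = 0.2970 = 29.6952%

eta = 29.6952%


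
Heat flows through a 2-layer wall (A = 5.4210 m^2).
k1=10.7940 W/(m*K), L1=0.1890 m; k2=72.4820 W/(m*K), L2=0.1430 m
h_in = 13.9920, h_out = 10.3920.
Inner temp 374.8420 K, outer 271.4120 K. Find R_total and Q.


R_conv_in = 1/(13.9920*5.4210) = 0.0132
R_1 = 0.1890/(10.7940*5.4210) = 0.0032
R_2 = 0.1430/(72.4820*5.4210) = 0.0004
R_conv_out = 1/(10.3920*5.4210) = 0.0178
R_total = 0.0345 K/W
Q = 103.4300 / 0.0345 = 2995.4819 W

R_total = 0.0345 K/W, Q = 2995.4819 W


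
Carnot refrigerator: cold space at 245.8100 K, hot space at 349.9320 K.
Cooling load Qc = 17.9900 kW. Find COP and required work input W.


COP = 245.8100 / 104.1220 = 2.3608
W = 17.9900 / 2.3608 = 7.6203 kW

COP = 2.3608, W = 7.6203 kW
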